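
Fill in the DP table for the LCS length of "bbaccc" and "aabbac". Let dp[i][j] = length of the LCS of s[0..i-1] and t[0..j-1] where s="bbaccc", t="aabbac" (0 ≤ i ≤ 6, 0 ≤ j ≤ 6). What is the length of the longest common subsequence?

4

   ''  a  a  b  b  a  c
''  0  0  0  0  0  0  0
 b  0  0  0  1  1  1  1
 b  0  0  0  1  2  2  2
 a  0  1  1  1  2  3  3
 c  0  1  1  1  2  3  4
 c  0  1  1  1  2  3  4
 c  0  1  1  1  2  3  4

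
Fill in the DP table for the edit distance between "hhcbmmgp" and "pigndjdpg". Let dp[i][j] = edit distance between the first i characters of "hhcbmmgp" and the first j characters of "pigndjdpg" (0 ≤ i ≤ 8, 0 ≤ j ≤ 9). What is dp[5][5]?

5

   ''  p  i  g  n  d  j  d  p  g
''  0  1  2  3  4  5  6  7  8  9
 h  1  1  2  3  4  5  6  7  8  9
 h  2  2  2  3  4  5  6  7  8  9
 c  3  3  3  3  4  5  6  7  8  9
 b  4  4  4  4  4  5  6  7  8  9
 m  5  5  5  5  5  5  6  7  8  9
 m  6  6  6  6  6  6  6  7  8  9
 g  7  7  7  6  7  7  7  7  8  8
 p  8  7  8  7  7  8  8  8  7  8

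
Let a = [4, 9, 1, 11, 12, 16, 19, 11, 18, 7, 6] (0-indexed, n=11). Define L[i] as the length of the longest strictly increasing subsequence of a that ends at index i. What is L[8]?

   i    0    1    2    3    4    5    6    7    8    9   10
a[i]    4    9    1   11   12   16   19   11   18    7    6
L[i]    1    2    1    3    4    5    6    3    6    2    2

6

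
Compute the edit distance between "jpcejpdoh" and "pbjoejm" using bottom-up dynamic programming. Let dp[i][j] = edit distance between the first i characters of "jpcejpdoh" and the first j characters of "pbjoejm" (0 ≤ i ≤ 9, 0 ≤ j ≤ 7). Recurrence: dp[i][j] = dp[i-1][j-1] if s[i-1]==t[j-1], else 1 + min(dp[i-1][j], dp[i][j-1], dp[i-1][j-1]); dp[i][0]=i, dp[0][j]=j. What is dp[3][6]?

5

   ''  p  b  j  o  e  j  m
''  0  1  2  3  4  5  6  7
 j  1  1  2  2  3  4  5  6
 p  2  1  2  3  3  4  5  6
 c  3  2  2  3  4  4  5  6
 e  4  3  3  3  4  4  5  6
 j  5  4  4  3  4  5  4  5
 p  6  5  5  4  4  5  5  5
 d  7  6  6  5  5  5  6  6
 o  8  7  7  6  5  6  6  7
 h  9  8  8  7  6  6  7  7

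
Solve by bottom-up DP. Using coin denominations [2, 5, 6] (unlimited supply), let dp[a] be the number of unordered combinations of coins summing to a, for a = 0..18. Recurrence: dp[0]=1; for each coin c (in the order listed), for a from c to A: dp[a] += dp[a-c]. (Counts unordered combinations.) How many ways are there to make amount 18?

6

after  coin     0     1     2     3     4     5     6     7     8     9    10    11    12    13    14    15    16    17    18
          2     1     0     1     0     1     0     1     0     1     0     1     0     1     0     1     0     1     0     1
          5     1     0     1     0     1     1     1     1     1     1     2     1     2     1     2     2     2     2     2
          6     1     0     1     0     1     1     2     1     2     1     3     2     4     2     4     3     5     4     6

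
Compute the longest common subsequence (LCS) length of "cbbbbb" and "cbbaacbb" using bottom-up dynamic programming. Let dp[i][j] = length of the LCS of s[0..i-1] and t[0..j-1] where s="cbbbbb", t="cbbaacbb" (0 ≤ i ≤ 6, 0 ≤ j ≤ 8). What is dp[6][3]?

   ''  c  b  b  a  a  c  b  b
''  0  0  0  0  0  0  0  0  0
 c  0  1  1  1  1  1  1  1  1
 b  0  1  2  2  2  2  2  2  2
 b  0  1  2  3  3  3  3  3  3
 b  0  1  2  3  3  3  3  4  4
 b  0  1  2  3  3  3  3  4  5
 b  0  1  2  3  3  3  3  4  5

3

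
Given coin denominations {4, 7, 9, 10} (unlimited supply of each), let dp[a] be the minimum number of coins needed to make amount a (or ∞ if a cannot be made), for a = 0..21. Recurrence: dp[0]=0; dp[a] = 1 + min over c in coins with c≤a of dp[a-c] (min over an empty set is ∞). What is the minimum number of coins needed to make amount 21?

3

 a  0  1  2  3  4  5  6  7  8  9 10 11 12 13 14 15 16 17 18 19 20 21
dp  0  -  -  -  1  -  -  1  2  1  1  2  3  2  2  3  2  2  2  2  2  3
(- denotes ∞ / unreachable)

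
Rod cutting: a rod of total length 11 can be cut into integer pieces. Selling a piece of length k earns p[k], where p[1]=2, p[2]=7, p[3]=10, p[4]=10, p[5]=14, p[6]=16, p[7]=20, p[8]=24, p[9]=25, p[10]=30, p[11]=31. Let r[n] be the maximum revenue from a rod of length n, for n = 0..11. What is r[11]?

   n    0    1    2    3    4    5    6    7    8    9   10   11
r[n]    0    2    7   10   14   17   21   24   28   31   35   38

38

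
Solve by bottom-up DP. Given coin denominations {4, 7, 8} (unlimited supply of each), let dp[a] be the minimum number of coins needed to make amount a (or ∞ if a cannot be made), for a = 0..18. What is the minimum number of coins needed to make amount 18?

3

 a  0  1  2  3  4  5  6  7  8  9 10 11 12 13 14 15 16 17 18
dp  0  -  -  -  1  -  -  1  1  -  -  2  2  -  2  2  2  -  3
(- denotes ∞ / unreachable)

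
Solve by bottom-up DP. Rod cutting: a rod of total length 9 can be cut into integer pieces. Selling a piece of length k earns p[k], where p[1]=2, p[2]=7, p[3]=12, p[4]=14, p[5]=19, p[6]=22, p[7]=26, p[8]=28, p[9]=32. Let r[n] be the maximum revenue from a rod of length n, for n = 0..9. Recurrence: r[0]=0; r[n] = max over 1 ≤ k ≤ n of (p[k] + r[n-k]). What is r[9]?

36

   n    0    1    2    3    4    5    6    7    8    9
r[n]    0    2    7   12   14   19   24   26   31   36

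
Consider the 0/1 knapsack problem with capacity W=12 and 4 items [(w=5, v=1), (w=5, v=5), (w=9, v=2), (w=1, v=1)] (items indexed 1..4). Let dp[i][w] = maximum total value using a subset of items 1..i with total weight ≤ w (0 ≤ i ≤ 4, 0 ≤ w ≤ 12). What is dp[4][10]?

i\w   0   1   2   3   4   5   6   7   8   9  10  11  12
  0   0   0   0   0   0   0   0   0   0   0   0   0   0
  1   0   0   0   0   0   1   1   1   1   1   1   1   1
  2   0   0   0   0   0   5   5   5   5   5   6   6   6
  3   0   0   0   0   0   5   5   5   5   5   6   6   6
  4   0   1   1   1   1   5   6   6   6   6   6   7   7

6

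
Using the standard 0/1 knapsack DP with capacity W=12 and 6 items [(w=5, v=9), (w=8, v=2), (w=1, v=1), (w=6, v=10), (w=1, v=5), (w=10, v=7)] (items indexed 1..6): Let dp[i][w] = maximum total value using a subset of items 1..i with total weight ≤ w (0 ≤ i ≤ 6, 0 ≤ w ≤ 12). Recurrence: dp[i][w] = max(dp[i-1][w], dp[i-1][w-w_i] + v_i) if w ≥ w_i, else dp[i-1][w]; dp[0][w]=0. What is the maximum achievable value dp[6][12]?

i\w   0   1   2   3   4   5   6   7   8   9  10  11  12
  0   0   0   0   0   0   0   0   0   0   0   0   0   0
  1   0   0   0   0   0   9   9   9   9   9   9   9   9
  2   0   0   0   0   0   9   9   9   9   9   9   9   9
  3   0   1   1   1   1   9  10  10  10  10  10  10  10
  4   0   1   1   1   1   9  10  11  11  11  11  19  20
  5   0   5   6   6   6   9  14  15  16  16  16  19  24
  6   0   5   6   6   6   9  14  15  16  16  16  19  24

24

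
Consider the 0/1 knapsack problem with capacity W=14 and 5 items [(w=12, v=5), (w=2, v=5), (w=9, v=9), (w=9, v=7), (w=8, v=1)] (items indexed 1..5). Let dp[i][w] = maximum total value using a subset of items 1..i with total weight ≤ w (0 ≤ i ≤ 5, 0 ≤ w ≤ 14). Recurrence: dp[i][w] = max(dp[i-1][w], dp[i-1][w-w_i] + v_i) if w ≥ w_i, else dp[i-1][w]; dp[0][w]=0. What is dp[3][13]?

14

i\w   0   1   2   3   4   5   6   7   8   9  10  11  12  13  14
  0   0   0   0   0   0   0   0   0   0   0   0   0   0   0   0
  1   0   0   0   0   0   0   0   0   0   0   0   0   5   5   5
  2   0   0   5   5   5   5   5   5   5   5   5   5   5   5  10
  3   0   0   5   5   5   5   5   5   5   9   9  14  14  14  14
  4   0   0   5   5   5   5   5   5   5   9   9  14  14  14  14
  5   0   0   5   5   5   5   5   5   5   9   9  14  14  14  14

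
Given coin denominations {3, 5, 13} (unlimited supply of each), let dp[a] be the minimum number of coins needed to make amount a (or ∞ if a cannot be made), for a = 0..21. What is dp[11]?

 a  0  1  2  3  4  5  6  7  8  9 10 11 12 13 14 15 16 17 18 19 20 21
dp  0  -  -  1  -  1  2  -  2  3  2  3  4  1  4  3  2  5  2  3  4  3
(- denotes ∞ / unreachable)

3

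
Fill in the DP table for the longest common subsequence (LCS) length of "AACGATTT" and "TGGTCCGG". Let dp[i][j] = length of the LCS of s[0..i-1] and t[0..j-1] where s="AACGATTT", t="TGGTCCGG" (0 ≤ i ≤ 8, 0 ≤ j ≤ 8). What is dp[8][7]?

2

   ''  T  G  G  T  C  C  G  G
''  0  0  0  0  0  0  0  0  0
 A  0  0  0  0  0  0  0  0  0
 A  0  0  0  0  0  0  0  0  0
 C  0  0  0  0  0  1  1  1  1
 G  0  0  1  1  1  1  1  2  2
 A  0  0  1  1  1  1  1  2  2
 T  0  1  1  1  2  2  2  2  2
 T  0  1  1  1  2  2  2  2  2
 T  0  1  1  1  2  2  2  2  2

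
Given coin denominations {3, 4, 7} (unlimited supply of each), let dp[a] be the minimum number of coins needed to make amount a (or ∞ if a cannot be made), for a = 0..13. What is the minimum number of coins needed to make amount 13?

 a  0  1  2  3  4  5  6  7  8  9 10 11 12 13
dp  0  -  -  1  1  -  2  1  2  3  2  2  3  3
(- denotes ∞ / unreachable)

3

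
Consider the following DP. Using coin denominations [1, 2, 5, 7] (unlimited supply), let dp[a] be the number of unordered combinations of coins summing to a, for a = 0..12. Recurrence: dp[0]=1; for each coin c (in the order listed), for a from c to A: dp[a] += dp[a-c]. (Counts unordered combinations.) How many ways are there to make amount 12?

17

after  coin     0     1     2     3     4     5     6     7     8     9    10    11    12
          1     1     1     1     1     1     1     1     1     1     1     1     1     1
          2     1     1     2     2     3     3     4     4     5     5     6     6     7
          5     1     1     2     2     3     4     5     6     7     8    10    11    13
          7     1     1     2     2     3     4     5     7     8    10    12    14    17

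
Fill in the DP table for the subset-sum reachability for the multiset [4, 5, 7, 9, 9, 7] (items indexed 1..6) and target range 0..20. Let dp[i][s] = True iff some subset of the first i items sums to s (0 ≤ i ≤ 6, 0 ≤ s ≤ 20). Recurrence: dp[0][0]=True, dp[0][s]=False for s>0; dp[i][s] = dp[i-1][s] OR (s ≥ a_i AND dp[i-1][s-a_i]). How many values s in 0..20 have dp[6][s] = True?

i\s   0   1   2   3   4   5   6   7   8   9  10  11  12  13  14  15  16  17  18  19  20
  0   T   F   F   F   F   F   F   F   F   F   F   F   F   F   F   F   F   F   F   F   F
  1   T   F   F   F   T   F   F   F   F   F   F   F   F   F   F   F   F   F   F   F   F
  2   T   F   F   F   T   T   F   F   F   T   F   F   F   F   F   F   F   F   F   F   F
  3   T   F   F   F   T   T   F   T   F   T   F   T   T   F   F   F   T   F   F   F   F
  4   T   F   F   F   T   T   F   T   F   T   F   T   T   T   T   F   T   F   T   F   T
  5   T   F   F   F   T   T   F   T   F   T   F   T   T   T   T   F   T   F   T   F   T
  6   T   F   F   F   T   T   F   T   F   T   F   T   T   T   T   F   T   F   T   T   T

13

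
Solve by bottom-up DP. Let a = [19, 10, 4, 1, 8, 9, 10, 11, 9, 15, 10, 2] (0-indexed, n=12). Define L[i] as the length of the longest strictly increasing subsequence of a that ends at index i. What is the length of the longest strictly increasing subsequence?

   i    0    1    2    3    4    5    6    7    8    9   10   11
a[i]   19   10    4    1    8    9   10   11    9   15   10    2
L[i]    1    1    1    1    2    3    4    5    3    6    4    2

6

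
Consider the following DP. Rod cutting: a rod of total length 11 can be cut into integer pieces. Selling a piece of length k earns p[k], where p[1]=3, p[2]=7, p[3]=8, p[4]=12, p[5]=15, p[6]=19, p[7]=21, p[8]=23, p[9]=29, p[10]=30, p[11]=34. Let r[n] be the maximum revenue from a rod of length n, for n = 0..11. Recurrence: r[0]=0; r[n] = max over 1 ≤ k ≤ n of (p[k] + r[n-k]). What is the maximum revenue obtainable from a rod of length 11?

38

   n    0    1    2    3    4    5    6    7    8    9   10   11
r[n]    0    3    7   10   14   17   21   24   28   31   35   38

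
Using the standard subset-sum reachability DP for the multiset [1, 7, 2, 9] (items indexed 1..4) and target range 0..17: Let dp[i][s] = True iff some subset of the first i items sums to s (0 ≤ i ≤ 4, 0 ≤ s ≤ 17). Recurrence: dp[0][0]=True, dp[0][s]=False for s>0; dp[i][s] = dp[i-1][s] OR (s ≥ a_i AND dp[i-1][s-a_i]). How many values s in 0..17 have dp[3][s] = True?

8

i\s   0   1   2   3   4   5   6   7   8   9  10  11  12  13  14  15  16  17
  0   T   F   F   F   F   F   F   F   F   F   F   F   F   F   F   F   F   F
  1   T   T   F   F   F   F   F   F   F   F   F   F   F   F   F   F   F   F
  2   T   T   F   F   F   F   F   T   T   F   F   F   F   F   F   F   F   F
  3   T   T   T   T   F   F   F   T   T   T   T   F   F   F   F   F   F   F
  4   T   T   T   T   F   F   F   T   T   T   T   T   T   F   F   F   T   T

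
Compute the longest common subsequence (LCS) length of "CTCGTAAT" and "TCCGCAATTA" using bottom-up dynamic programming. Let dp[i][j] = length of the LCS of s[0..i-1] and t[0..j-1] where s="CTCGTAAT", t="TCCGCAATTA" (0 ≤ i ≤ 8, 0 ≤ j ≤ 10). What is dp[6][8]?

4

   ''  T  C  C  G  C  A  A  T  T  A
''  0  0  0  0  0  0  0  0  0  0  0
 C  0  0  1  1  1  1  1  1  1  1  1
 T  0  1  1  1  1  1  1  1  2  2  2
 C  0  1  2  2  2  2  2  2  2  2  2
 G  0  1  2  2  3  3  3  3  3  3  3
 T  0  1  2  2  3  3  3  3  4  4  4
 A  0  1  2  2  3  3  4  4  4  4  5
 A  0  1  2  2  3  3  4  5  5  5  5
 T  0  1  2  2  3  3  4  5  6  6  6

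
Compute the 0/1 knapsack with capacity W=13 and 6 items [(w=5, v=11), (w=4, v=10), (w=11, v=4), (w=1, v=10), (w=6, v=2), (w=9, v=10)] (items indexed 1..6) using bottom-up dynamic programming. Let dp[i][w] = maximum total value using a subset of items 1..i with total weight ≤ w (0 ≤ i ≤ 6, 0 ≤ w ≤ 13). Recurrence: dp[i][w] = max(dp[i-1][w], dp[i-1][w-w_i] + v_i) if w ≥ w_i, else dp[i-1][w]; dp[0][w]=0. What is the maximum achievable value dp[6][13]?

i\w   0   1   2   3   4   5   6   7   8   9  10  11  12  13
  0   0   0   0   0   0   0   0   0   0   0   0   0   0   0
  1   0   0   0   0   0  11  11  11  11  11  11  11  11  11
  2   0   0   0   0  10  11  11  11  11  21  21  21  21  21
  3   0   0   0   0  10  11  11  11  11  21  21  21  21  21
  4   0  10  10  10  10  20  21  21  21  21  31  31  31  31
  5   0  10  10  10  10  20  21  21  21  21  31  31  31  31
  6   0  10  10  10  10  20  21  21  21  21  31  31  31  31

31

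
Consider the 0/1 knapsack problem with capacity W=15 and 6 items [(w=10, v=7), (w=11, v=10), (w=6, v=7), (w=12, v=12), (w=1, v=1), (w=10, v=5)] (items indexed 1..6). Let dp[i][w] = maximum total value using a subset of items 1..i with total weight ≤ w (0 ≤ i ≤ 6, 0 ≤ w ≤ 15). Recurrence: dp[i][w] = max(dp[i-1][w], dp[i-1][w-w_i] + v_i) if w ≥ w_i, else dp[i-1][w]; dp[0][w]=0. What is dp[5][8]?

i\w   0   1   2   3   4   5   6   7   8   9  10  11  12  13  14  15
  0   0   0   0   0   0   0   0   0   0   0   0   0   0   0   0   0
  1   0   0   0   0   0   0   0   0   0   0   7   7   7   7   7   7
  2   0   0   0   0   0   0   0   0   0   0   7  10  10  10  10  10
  3   0   0   0   0   0   0   7   7   7   7   7  10  10  10  10  10
  4   0   0   0   0   0   0   7   7   7   7   7  10  12  12  12  12
  5   0   1   1   1   1   1   7   8   8   8   8  10  12  13  13  13
  6   0   1   1   1   1   1   7   8   8   8   8  10  12  13  13  13

8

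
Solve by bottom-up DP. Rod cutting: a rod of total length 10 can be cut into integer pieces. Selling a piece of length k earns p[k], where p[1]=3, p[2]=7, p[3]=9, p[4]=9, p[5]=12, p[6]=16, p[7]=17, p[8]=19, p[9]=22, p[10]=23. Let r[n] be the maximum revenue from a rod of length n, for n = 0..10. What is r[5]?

   n    0    1    2    3    4    5    6    7    8    9   10
r[n]    0    3    7   10   14   17   21   24   28   31   35

17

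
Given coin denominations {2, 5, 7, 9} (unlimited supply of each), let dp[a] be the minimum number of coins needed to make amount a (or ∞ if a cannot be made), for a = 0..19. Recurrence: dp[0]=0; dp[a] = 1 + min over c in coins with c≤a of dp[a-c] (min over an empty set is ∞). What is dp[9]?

 a  0  1  2  3  4  5  6  7  8  9 10 11 12 13 14 15 16 17 18 19
dp  0  -  1  -  2  1  3  1  4  1  2  2  2  3  2  3  2  3  2  3
(- denotes ∞ / unreachable)

1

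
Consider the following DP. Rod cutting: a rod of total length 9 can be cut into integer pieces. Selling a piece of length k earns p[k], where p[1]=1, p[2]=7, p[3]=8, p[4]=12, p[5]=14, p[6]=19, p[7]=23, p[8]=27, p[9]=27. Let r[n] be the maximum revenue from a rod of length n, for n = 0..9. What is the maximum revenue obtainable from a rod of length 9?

   n    0    1    2    3    4    5    6    7    8    9
r[n]    0    1    7    8   14   15   21   23   28   30

30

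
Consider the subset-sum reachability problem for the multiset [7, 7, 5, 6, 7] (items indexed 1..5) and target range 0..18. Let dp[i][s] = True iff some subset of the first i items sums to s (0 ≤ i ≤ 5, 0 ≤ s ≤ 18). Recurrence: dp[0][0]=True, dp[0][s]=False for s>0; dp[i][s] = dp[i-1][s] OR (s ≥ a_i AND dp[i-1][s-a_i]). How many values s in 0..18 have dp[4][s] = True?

9

i\s   0   1   2   3   4   5   6   7   8   9  10  11  12  13  14  15  16  17  18
  0   T   F   F   F   F   F   F   F   F   F   F   F   F   F   F   F   F   F   F
  1   T   F   F   F   F   F   F   T   F   F   F   F   F   F   F   F   F   F   F
  2   T   F   F   F   F   F   F   T   F   F   F   F   F   F   T   F   F   F   F
  3   T   F   F   F   F   T   F   T   F   F   F   F   T   F   T   F   F   F   F
  4   T   F   F   F   F   T   T   T   F   F   F   T   T   T   T   F   F   F   T
  5   T   F   F   F   F   T   T   T   F   F   F   T   T   T   T   F   F   F   T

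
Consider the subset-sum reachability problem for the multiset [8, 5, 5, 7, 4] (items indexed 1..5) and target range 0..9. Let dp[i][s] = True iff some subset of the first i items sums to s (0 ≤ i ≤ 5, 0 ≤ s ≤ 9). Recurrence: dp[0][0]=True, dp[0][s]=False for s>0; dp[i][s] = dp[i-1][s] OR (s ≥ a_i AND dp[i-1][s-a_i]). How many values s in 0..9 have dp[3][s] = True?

i\s   0   1   2   3   4   5   6   7   8   9
  0   T   F   F   F   F   F   F   F   F   F
  1   T   F   F   F   F   F   F   F   T   F
  2   T   F   F   F   F   T   F   F   T   F
  3   T   F   F   F   F   T   F   F   T   F
  4   T   F   F   F   F   T   F   T   T   F
  5   T   F   F   F   T   T   F   T   T   T

3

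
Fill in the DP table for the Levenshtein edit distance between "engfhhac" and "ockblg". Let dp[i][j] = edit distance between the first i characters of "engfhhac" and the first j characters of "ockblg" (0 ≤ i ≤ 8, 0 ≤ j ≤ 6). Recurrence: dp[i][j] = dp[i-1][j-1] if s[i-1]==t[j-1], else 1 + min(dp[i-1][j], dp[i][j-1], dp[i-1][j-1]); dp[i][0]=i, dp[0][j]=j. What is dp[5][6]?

6

   ''  o  c  k  b  l  g
''  0  1  2  3  4  5  6
 e  1  1  2  3  4  5  6
 n  2  2  2  3  4  5  6
 g  3  3  3  3  4  5  5
 f  4  4  4  4  4  5  6
 h  5  5  5  5  5  5  6
 h  6  6  6  6  6  6  6
 a  7  7  7  7  7  7  7
 c  8  8  7  8  8  8  8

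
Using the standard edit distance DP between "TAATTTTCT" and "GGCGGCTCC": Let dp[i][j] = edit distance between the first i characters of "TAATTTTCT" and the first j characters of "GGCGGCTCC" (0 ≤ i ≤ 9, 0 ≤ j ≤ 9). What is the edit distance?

7

   ''  G  G  C  G  G  C  T  C  C
''  0  1  2  3  4  5  6  7  8  9
 T  1  1  2  3  4  5  6  6  7  8
 A  2  2  2  3  4  5  6  7  7  8
 A  3  3  3  3  4  5  6  7  8  8
 T  4  4  4  4  4  5  6  6  7  8
 T  5  5  5  5  5  5  6  6  7  8
 T  6  6  6  6  6  6  6  6  7  8
 T  7  7  7  7  7  7  7  6  7  8
 C  8  8  8  7  8  8  7  7  6  7
 T  9  9  9  8  8  9  8  7  7  7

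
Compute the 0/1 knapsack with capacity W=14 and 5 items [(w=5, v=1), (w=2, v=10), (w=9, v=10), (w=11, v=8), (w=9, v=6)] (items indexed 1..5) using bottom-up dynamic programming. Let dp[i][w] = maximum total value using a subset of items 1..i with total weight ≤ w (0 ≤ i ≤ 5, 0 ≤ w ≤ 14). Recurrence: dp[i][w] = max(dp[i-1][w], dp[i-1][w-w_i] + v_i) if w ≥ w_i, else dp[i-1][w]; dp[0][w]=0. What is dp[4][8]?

11

i\w   0   1   2   3   4   5   6   7   8   9  10  11  12  13  14
  0   0   0   0   0   0   0   0   0   0   0   0   0   0   0   0
  1   0   0   0   0   0   1   1   1   1   1   1   1   1   1   1
  2   0   0  10  10  10  10  10  11  11  11  11  11  11  11  11
  3   0   0  10  10  10  10  10  11  11  11  11  20  20  20  20
  4   0   0  10  10  10  10  10  11  11  11  11  20  20  20  20
  5   0   0  10  10  10  10  10  11  11  11  11  20  20  20  20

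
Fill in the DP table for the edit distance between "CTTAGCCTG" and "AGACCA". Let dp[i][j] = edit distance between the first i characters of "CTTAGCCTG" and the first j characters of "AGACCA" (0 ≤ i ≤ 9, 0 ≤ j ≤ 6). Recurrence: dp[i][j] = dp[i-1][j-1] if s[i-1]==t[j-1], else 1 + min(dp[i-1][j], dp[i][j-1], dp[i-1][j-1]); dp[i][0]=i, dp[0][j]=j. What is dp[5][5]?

   ''  A  G  A  C  C  A
''  0  1  2  3  4  5  6
 C  1  1  2  3  3  4  5
 T  2  2  2  3  4  4  5
 T  3  3  3  3  4  5  5
 A  4  3  4  3  4  5  5
 G  5  4  3  4  4  5  6
 C  6  5  4  4  4  4  5
 C  7  6  5  5  4  4  5
 T  8  7  6  6  5  5  5
 G  9  8  7  7  6  6  6

5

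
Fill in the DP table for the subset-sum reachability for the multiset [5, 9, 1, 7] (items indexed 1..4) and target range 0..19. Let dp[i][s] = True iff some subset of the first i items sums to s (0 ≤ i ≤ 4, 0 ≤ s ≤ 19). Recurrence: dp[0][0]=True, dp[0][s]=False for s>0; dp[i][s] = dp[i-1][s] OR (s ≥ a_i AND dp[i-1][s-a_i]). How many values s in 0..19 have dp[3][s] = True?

i\s   0   1   2   3   4   5   6   7   8   9  10  11  12  13  14  15  16  17  18  19
  0   T   F   F   F   F   F   F   F   F   F   F   F   F   F   F   F   F   F   F   F
  1   T   F   F   F   F   T   F   F   F   F   F   F   F   F   F   F   F   F   F   F
  2   T   F   F   F   F   T   F   F   F   T   F   F   F   F   T   F   F   F   F   F
  3   T   T   F   F   F   T   T   F   F   T   T   F   F   F   T   T   F   F   F   F
  4   T   T   F   F   F   T   T   T   T   T   T   F   T   T   T   T   T   T   F   F

8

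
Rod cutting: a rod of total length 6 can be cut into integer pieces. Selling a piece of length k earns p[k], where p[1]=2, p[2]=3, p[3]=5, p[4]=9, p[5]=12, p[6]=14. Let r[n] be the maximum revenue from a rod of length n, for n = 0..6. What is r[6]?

   n    0    1    2    3    4    5    6
r[n]    0    2    4    6    9   12   14

14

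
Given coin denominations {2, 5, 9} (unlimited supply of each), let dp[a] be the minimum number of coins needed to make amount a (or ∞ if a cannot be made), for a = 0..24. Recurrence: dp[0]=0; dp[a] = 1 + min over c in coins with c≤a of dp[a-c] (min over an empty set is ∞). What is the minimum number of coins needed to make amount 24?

4

 a  0  1  2  3  4  5  6  7  8  9 10 11 12 13 14 15 16 17 18 19 20 21 22 23 24
dp  0  -  1  -  2  1  3  2  4  1  2  2  3  3  2  3  3  4  2  3  3  4  4  3  4
(- denotes ∞ / unreachable)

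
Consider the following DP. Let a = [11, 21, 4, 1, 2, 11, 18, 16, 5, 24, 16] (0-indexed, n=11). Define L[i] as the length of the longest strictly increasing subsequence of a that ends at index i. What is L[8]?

   i    0    1    2    3    4    5    6    7    8    9   10
a[i]   11   21    4    1    2   11   18   16    5   24   16
L[i]    1    2    1    1    2    3    4    4    3    5    4

3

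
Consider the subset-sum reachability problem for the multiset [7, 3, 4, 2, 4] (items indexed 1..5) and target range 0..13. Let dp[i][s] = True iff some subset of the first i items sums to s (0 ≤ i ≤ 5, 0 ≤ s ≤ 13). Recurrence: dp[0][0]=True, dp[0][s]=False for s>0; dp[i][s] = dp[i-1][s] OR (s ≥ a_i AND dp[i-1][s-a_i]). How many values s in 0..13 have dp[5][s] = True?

13

i\s   0   1   2   3   4   5   6   7   8   9  10  11  12  13
  0   T   F   F   F   F   F   F   F   F   F   F   F   F   F
  1   T   F   F   F   F   F   F   T   F   F   F   F   F   F
  2   T   F   F   T   F   F   F   T   F   F   T   F   F   F
  3   T   F   F   T   T   F   F   T   F   F   T   T   F   F
  4   T   F   T   T   T   T   T   T   F   T   T   T   T   T
  5   T   F   T   T   T   T   T   T   T   T   T   T   T   T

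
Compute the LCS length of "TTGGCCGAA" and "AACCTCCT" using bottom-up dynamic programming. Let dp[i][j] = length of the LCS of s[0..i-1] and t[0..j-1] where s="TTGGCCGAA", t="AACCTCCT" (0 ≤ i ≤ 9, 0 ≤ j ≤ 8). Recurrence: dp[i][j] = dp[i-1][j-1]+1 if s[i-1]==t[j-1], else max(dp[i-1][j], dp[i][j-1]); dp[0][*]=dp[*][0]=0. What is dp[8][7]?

   ''  A  A  C  C  T  C  C  T
''  0  0  0  0  0  0  0  0  0
 T  0  0  0  0  0  1  1  1  1
 T  0  0  0  0  0  1  1  1  2
 G  0  0  0  0  0  1  1  1  2
 G  0  0  0  0  0  1  1  1  2
 C  0  0  0  1  1  1  2  2  2
 C  0  0  0  1  2  2  2  3  3
 G  0  0  0  1  2  2  2  3  3
 A  0  1  1  1  2  2  2  3  3
 A  0  1  2  2  2  2  2  3  3

3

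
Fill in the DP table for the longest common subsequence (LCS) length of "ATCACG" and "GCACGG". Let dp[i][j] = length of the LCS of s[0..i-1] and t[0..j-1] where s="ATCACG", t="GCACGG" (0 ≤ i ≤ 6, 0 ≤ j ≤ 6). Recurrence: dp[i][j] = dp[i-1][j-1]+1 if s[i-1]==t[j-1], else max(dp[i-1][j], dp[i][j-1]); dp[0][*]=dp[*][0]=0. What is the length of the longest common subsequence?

   ''  G  C  A  C  G  G
''  0  0  0  0  0  0  0
 A  0  0  0  1  1  1  1
 T  0  0  0  1  1  1  1
 C  0  0  1  1  2  2  2
 A  0  0  1  2  2  2  2
 C  0  0  1  2  3  3  3
 G  0  1  1  2  3  4  4

4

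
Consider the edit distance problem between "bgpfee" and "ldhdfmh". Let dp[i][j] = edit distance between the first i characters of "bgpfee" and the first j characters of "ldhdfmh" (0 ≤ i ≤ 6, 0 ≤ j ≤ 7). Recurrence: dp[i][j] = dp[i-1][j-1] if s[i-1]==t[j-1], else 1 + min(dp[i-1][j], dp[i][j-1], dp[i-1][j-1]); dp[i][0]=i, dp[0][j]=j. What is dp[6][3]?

6

   ''  l  d  h  d  f  m  h
''  0  1  2  3  4  5  6  7
 b  1  1  2  3  4  5  6  7
 g  2  2  2  3  4  5  6  7
 p  3  3  3  3  4  5  6  7
 f  4  4  4  4  4  4  5  6
 e  5  5  5  5  5  5  5  6
 e  6  6  6  6  6  6  6  6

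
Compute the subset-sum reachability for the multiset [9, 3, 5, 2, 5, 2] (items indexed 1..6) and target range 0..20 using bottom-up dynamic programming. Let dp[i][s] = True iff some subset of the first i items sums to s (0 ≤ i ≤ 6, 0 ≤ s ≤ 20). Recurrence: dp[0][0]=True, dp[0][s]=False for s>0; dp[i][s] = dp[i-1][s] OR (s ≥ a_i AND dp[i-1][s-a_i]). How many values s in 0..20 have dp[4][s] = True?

i\s   0   1   2   3   4   5   6   7   8   9  10  11  12  13  14  15  16  17  18  19  20
  0   T   F   F   F   F   F   F   F   F   F   F   F   F   F   F   F   F   F   F   F   F
  1   T   F   F   F   F   F   F   F   F   T   F   F   F   F   F   F   F   F   F   F   F
  2   T   F   F   T   F   F   F   F   F   T   F   F   T   F   F   F   F   F   F   F   F
  3   T   F   F   T   F   T   F   F   T   T   F   F   T   F   T   F   F   T   F   F   F
  4   T   F   T   T   F   T   F   T   T   T   T   T   T   F   T   F   T   T   F   T   F
  5   T   F   T   T   F   T   F   T   T   T   T   T   T   T   T   T   T   T   F   T   F
  6   T   F   T   T   T   T   F   T   T   T   T   T   T   T   T   T   T   T   T   T   F

14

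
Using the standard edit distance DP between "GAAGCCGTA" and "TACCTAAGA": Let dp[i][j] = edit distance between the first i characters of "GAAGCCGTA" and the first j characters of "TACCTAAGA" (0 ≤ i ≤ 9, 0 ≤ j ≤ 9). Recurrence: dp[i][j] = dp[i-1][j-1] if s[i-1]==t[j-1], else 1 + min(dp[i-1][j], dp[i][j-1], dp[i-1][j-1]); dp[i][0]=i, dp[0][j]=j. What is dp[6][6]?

5

   ''  T  A  C  C  T  A  A  G  A
''  0  1  2  3  4  5  6  7  8  9
 G  1  1  2  3  4  5  6  7  7  8
 A  2  2  1  2  3  4  5  6  7  7
 A  3  3  2  2  3  4  4  5  6  7
 G  4  4  3  3  3  4  5  5  5  6
 C  5  5  4  3  3  4  5  6  6  6
 C  6  6  5  4  3  4  5  6  7  7
 G  7  7  6  5  4  4  5  6  6  7
 T  8  7  7  6  5  4  5  6  7  7
 A  9  8  7  7  6  5  4  5  6  7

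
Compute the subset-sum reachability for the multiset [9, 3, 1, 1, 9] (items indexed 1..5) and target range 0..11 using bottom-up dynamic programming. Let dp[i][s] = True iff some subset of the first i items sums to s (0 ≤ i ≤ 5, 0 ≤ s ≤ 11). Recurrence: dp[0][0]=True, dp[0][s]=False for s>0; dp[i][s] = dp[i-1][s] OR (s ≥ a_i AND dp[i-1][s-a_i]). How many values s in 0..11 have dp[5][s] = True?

i\s   0   1   2   3   4   5   6   7   8   9  10  11
  0   T   F   F   F   F   F   F   F   F   F   F   F
  1   T   F   F   F   F   F   F   F   F   T   F   F
  2   T   F   F   T   F   F   F   F   F   T   F   F
  3   T   T   F   T   T   F   F   F   F   T   T   F
  4   T   T   T   T   T   T   F   F   F   T   T   T
  5   T   T   T   T   T   T   F   F   F   T   T   T

9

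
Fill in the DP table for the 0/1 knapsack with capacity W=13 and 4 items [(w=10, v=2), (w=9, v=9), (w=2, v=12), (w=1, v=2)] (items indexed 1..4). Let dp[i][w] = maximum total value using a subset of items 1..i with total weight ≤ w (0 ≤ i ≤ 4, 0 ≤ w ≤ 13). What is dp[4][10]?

14

i\w   0   1   2   3   4   5   6   7   8   9  10  11  12  13
  0   0   0   0   0   0   0   0   0   0   0   0   0   0   0
  1   0   0   0   0   0   0   0   0   0   0   2   2   2   2
  2   0   0   0   0   0   0   0   0   0   9   9   9   9   9
  3   0   0  12  12  12  12  12  12  12  12  12  21  21  21
  4   0   2  12  14  14  14  14  14  14  14  14  21  23  23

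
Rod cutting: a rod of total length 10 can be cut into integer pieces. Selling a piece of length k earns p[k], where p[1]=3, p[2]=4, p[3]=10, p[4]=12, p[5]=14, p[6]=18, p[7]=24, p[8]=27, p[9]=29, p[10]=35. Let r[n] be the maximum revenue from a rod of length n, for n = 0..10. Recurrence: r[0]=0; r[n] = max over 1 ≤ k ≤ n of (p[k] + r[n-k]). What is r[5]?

16

   n    0    1    2    3    4    5    6    7    8    9   10
r[n]    0    3    6   10   13   16   20   24   27   30   35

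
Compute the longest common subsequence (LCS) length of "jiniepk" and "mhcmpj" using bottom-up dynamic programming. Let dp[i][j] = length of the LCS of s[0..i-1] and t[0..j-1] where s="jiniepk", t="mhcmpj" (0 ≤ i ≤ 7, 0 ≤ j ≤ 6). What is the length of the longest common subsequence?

   ''  m  h  c  m  p  j
''  0  0  0  0  0  0  0
 j  0  0  0  0  0  0  1
 i  0  0  0  0  0  0  1
 n  0  0  0  0  0  0  1
 i  0  0  0  0  0  0  1
 e  0  0  0  0  0  0  1
 p  0  0  0  0  0  1  1
 k  0  0  0  0  0  1  1

1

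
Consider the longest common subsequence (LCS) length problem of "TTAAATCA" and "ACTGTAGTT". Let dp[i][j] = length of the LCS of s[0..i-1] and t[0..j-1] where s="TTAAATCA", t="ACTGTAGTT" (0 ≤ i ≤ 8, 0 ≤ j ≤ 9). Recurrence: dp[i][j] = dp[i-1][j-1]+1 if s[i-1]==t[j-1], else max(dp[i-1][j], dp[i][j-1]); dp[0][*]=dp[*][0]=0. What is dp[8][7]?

3

   ''  A  C  T  G  T  A  G  T  T
''  0  0  0  0  0  0  0  0  0  0
 T  0  0  0  1  1  1  1  1  1  1
 T  0  0  0  1  1  2  2  2  2  2
 A  0  1  1  1  1  2  3  3  3  3
 A  0  1  1  1  1  2  3  3  3  3
 A  0  1  1  1  1  2  3  3  3  3
 T  0  1  1  2  2  2  3  3  4  4
 C  0  1  2  2  2  2  3  3  4  4
 A  0  1  2  2  2  2  3  3  4  4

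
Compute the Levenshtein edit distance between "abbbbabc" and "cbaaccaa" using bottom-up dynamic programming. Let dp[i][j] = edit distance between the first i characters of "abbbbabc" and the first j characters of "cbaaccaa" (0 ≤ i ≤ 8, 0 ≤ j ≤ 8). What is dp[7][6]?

   ''  c  b  a  a  c  c  a  a
''  0  1  2  3  4  5  6  7  8
 a  1  1  2  2  3  4  5  6  7
 b  2  2  1  2  3  4  5  6  7
 b  3  3  2  2  3  4  5  6  7
 b  4  4  3  3  3  4  5  6  7
 b  5  5  4  4  4  4  5  6  7
 a  6  6  5  4  4  5  5  5  6
 b  7  7  6  5  5  5  6  6  6
 c  8  7  7  6  6  5  5  6  7

6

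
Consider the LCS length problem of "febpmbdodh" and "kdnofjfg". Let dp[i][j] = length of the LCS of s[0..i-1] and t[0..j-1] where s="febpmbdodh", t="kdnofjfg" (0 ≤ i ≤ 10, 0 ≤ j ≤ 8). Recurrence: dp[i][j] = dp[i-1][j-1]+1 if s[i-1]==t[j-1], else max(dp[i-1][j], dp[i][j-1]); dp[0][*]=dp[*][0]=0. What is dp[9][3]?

   ''  k  d  n  o  f  j  f  g
''  0  0  0  0  0  0  0  0  0
 f  0  0  0  0  0  1  1  1  1
 e  0  0  0  0  0  1  1  1  1
 b  0  0  0  0  0  1  1  1  1
 p  0  0  0  0  0  1  1  1  1
 m  0  0  0  0  0  1  1  1  1
 b  0  0  0  0  0  1  1  1  1
 d  0  0  1  1  1  1  1  1  1
 o  0  0  1  1  2  2  2  2  2
 d  0  0  1  1  2  2  2  2  2
 h  0  0  1  1  2  2  2  2  2

1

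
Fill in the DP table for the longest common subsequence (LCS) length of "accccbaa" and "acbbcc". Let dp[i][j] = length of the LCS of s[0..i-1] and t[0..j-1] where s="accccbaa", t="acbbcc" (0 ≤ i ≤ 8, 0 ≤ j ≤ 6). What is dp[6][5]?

   ''  a  c  b  b  c  c
''  0  0  0  0  0  0  0
 a  0  1  1  1  1  1  1
 c  0  1  2  2  2  2  2
 c  0  1  2  2  2  3  3
 c  0  1  2  2  2  3  4
 c  0  1  2  2  2  3  4
 b  0  1  2  3  3  3  4
 a  0  1  2  3  3  3  4
 a  0  1  2  3  3  3  4

3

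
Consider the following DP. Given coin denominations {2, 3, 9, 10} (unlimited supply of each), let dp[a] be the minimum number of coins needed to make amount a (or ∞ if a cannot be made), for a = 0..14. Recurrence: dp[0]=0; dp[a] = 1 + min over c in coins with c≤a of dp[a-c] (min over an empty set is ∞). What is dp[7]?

 a  0  1  2  3  4  5  6  7  8  9 10 11 12 13 14
dp  0  -  1  1  2  2  2  3  3  1  1  2  2  2  3
(- denotes ∞ / unreachable)

3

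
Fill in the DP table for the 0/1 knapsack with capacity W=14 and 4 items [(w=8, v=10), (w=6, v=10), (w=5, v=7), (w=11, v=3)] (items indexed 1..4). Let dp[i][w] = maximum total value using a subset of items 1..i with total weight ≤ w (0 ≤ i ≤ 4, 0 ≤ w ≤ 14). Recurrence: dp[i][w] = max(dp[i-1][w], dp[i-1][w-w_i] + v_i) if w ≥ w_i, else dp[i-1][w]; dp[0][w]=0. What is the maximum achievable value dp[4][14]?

i\w   0   1   2   3   4   5   6   7   8   9  10  11  12  13  14
  0   0   0   0   0   0   0   0   0   0   0   0   0   0   0   0
  1   0   0   0   0   0   0   0   0  10  10  10  10  10  10  10
  2   0   0   0   0   0   0  10  10  10  10  10  10  10  10  20
  3   0   0   0   0   0   7  10  10  10  10  10  17  17  17  20
  4   0   0   0   0   0   7  10  10  10  10  10  17  17  17  20

20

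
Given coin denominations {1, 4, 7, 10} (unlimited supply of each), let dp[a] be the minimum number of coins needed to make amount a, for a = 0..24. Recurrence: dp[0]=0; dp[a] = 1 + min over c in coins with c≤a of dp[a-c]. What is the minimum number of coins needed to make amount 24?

3

 a  0  1  2  3  4  5  6  7  8  9 10 11 12 13 14 15 16 17 18 19 20 21 22 23 24
dp  0  1  2  3  1  2  3  1  2  3  1  2  3  4  2  3  4  2  3  4  2  3  4  5  3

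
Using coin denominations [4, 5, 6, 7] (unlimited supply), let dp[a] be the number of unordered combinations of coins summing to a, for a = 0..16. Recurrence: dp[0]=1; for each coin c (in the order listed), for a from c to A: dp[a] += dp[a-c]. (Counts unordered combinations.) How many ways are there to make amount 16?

after  coin     0     1     2     3     4     5     6     7     8     9    10    11    12    13    14    15    16
          4     1     0     0     0     1     0     0     0     1     0     0     0     1     0     0     0     1
          5     1     0     0     0     1     1     0     0     1     1     1     0     1     1     1     1     1
          6     1     0     0     0     1     1     1     0     1     1     2     1     2     1     2     2     3
          7     1     0     0     0     1     1     1     1     1     1     2     2     3     2     3     3     4

4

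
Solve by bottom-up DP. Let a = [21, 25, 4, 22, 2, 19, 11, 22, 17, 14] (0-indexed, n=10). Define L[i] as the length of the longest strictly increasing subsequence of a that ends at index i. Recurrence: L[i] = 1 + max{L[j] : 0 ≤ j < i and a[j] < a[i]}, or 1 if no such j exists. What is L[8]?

3

   i    0    1    2    3    4    5    6    7    8    9
a[i]   21   25    4   22    2   19   11   22   17   14
L[i]    1    2    1    2    1    2    2    3    3    3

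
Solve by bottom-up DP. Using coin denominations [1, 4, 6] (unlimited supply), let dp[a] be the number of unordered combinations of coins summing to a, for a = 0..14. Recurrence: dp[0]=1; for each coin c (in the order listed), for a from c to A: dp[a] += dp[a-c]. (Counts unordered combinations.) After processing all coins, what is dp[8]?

after  coin     0     1     2     3     4     5     6     7     8     9    10    11    12    13    14
          1     1     1     1     1     1     1     1     1     1     1     1     1     1     1     1
          4     1     1     1     1     2     2     2     2     3     3     3     3     4     4     4
          6     1     1     1     1     2     2     3     3     4     4     5     5     7     7     8

4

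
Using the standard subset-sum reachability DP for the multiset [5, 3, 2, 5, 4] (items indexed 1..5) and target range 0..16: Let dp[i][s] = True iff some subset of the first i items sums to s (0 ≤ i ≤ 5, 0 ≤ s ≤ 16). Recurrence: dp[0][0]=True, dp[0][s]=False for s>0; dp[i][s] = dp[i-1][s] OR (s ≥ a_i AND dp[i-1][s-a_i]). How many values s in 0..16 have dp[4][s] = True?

10

i\s   0   1   2   3   4   5   6   7   8   9  10  11  12  13  14  15  16
  0   T   F   F   F   F   F   F   F   F   F   F   F   F   F   F   F   F
  1   T   F   F   F   F   T   F   F   F   F   F   F   F   F   F   F   F
  2   T   F   F   T   F   T   F   F   T   F   F   F   F   F   F   F   F
  3   T   F   T   T   F   T   F   T   T   F   T   F   F   F   F   F   F
  4   T   F   T   T   F   T   F   T   T   F   T   F   T   T   F   T   F
  5   T   F   T   T   T   T   T   T   T   T   T   T   T   T   T   T   T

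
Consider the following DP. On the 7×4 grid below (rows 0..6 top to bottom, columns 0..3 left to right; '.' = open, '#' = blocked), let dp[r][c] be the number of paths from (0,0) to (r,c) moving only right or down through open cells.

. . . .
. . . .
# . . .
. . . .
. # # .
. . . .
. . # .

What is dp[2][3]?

r\c   0   1   2   3
  0   1   1   1   1
  1   1   2   3   4
  2   0   2   5   9
  3   0   2   7  16
  4   0   0   0  16
  5   0   0   0  16
  6   0   0   0  16

9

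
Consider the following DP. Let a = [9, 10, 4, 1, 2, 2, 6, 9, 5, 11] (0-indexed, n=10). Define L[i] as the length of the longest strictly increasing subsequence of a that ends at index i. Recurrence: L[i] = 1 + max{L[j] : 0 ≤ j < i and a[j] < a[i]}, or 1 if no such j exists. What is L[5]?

   i    0    1    2    3    4    5    6    7    8    9
a[i]    9   10    4    1    2    2    6    9    5   11
L[i]    1    2    1    1    2    2    3    4    3    5

2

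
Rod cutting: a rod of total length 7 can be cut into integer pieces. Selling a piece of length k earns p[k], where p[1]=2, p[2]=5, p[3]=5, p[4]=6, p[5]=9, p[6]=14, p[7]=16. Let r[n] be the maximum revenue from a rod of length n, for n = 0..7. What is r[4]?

   n    0    1    2    3    4    5    6    7
r[n]    0    2    5    7   10   12   15   17

10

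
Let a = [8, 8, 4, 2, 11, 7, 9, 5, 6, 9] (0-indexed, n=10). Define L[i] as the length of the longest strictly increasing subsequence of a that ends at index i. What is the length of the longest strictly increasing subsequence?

   i    0    1    2    3    4    5    6    7    8    9
a[i]    8    8    4    2   11    7    9    5    6    9
L[i]    1    1    1    1    2    2    3    2    3    4

4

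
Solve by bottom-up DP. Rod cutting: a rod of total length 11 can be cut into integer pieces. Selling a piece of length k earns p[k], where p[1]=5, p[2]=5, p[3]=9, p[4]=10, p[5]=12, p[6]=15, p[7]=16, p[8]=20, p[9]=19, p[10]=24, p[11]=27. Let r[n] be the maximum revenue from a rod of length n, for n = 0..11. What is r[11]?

55

   n    0    1    2    3    4    5    6    7    8    9   10   11
r[n]    0    5   10   15   20   25   30   35   40   45   50   55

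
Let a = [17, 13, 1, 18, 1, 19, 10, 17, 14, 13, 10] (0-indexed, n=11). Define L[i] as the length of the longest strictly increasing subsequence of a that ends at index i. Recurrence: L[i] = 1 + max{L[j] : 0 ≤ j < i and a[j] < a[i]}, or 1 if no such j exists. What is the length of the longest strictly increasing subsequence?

3

   i    0    1    2    3    4    5    6    7    8    9   10
a[i]   17   13    1   18    1   19   10   17   14   13   10
L[i]    1    1    1    2    1    3    2    3    3    3    2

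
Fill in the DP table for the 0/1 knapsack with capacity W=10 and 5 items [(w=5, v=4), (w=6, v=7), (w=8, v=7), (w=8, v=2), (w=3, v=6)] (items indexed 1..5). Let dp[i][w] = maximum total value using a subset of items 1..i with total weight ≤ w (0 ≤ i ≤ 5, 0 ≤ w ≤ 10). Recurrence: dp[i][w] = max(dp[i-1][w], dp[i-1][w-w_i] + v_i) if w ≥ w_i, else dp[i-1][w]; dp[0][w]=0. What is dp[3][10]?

7

i\w   0   1   2   3   4   5   6   7   8   9  10
  0   0   0   0   0   0   0   0   0   0   0   0
  1   0   0   0   0   0   4   4   4   4   4   4
  2   0   0   0   0   0   4   7   7   7   7   7
  3   0   0   0   0   0   4   7   7   7   7   7
  4   0   0   0   0   0   4   7   7   7   7   7
  5   0   0   0   6   6   6   7   7  10  13  13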